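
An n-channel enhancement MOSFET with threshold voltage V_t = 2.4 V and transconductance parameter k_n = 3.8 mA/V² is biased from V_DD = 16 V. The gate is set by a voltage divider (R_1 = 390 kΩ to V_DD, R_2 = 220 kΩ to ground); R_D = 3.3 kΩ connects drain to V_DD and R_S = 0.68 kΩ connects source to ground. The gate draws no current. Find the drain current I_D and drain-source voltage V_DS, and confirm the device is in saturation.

V_G = V_DD·R_2/(R_1+R_2) = 16×220/610 = 5.77 V.
Assume saturation: I_D = (k_n/2)(V_GS − V_t)² with V_GS = V_G − I_D·R_S = 5.77 − 0.68·I_D.
Substituting gives 0.879·I_D² − 9.71·I_D + 21.6 = 0, with roots I_D = 3.08 or 7.97 mA.
The root I_D = 7.97 mA gives V_GS = 0.352 V ≤ V_t, so take I_D = 3.08 mA.
Then V_GS = 3.67 V and V_DS = V_DD − I_D(R_D+R_S) = 16 − 3.08×3.98 = 3.73 V.
Saturation requires V_DS ≥ V_GS − V_t = 1.27 V; 3.73 ≥ 1.27 ✓.

I_D ≈ 3.1 mA, V_DS ≈ 3.7 V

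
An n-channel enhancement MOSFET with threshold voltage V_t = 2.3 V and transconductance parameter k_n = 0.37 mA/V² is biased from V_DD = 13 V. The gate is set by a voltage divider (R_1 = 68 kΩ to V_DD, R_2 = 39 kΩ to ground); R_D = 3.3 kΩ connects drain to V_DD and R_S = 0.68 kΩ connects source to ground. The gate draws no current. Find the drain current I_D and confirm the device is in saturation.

V_G = V_DD·R_2/(R_1+R_2) = 13×39/107 = 4.74 V.
Assume saturation: I_D = (k_n/2)(V_GS − V_t)² with V_GS = V_G − I_D·R_S = 4.74 − 0.68·I_D.
Substituting gives 0.0855·I_D² − 1.61·I_D + 1.1 = 0, with roots I_D = 0.708 or 18.2 mA.
The root I_D = 18.2 mA gives V_GS = -7.61 V ≤ V_t, so take I_D = 0.708 mA.
Then V_GS = 4.26 V and V_DS = V_DD − I_D(R_D+R_S) = 13 − 0.708×3.98 = 10.2 V.
Saturation requires V_DS ≥ V_GS − V_t = 1.96 V; 10.2 ≥ 1.96 ✓.

I_D ≈ 0.71 mA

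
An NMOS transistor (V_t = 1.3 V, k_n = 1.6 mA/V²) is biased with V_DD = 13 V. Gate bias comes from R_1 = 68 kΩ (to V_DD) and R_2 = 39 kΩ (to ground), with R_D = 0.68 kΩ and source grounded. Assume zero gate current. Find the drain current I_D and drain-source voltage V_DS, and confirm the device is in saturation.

I_D ≈ 9.5 mA, V_DS ≈ 6.6 V

V_G = V_DD·R_2/(R_1+R_2) = 13×39/107 = 4.74 V. With the source grounded, V_GS = V_G = 4.74 V.
Assume saturation: I_D = (k_n/2)(V_GS − V_t)² = (1.6/2)×(4.74 − 1.3)² = 0.8×3.44² = 9.46 mA.
V_DS = V_DD − I_D·R_D = 13 − 9.46×0.68 = 6.57 V.
Saturation requires V_DS ≥ V_GS − V_t = 3.44 V; 6.57 ≥ 3.44 ✓.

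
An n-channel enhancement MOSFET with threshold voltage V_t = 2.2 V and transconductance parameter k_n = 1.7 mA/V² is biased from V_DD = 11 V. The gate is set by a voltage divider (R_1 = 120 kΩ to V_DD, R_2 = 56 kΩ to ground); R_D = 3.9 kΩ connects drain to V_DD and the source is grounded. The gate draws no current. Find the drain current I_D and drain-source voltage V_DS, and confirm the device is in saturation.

I_D ≈ 1.4 mA, V_DS ≈ 5.4 V

V_G = V_DD·R_2/(R_1+R_2) = 11×56/176 = 3.5 V. With the source grounded, V_GS = V_G = 3.5 V.
Assume saturation: I_D = (k_n/2)(V_GS − V_t)² = (1.7/2)×(3.5 − 2.2)² = 0.85×1.3² = 1.44 mA.
V_DS = V_DD − I_D·R_D = 11 − 1.44×3.9 = 5.4 V.
Saturation requires V_DS ≥ V_GS − V_t = 1.3 V; 5.4 ≥ 1.3 ✓.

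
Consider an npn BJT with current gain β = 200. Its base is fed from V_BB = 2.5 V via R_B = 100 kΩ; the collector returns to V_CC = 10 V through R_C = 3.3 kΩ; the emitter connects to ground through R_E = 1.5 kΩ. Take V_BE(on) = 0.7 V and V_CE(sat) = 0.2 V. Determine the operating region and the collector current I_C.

Assume active. Base-emitter loop: I_B = (V_BB − V_BE)/(R_B + (β+1)R_E) = (2.5 − 0.7)/(100 + 201×1.5) = 0.00448 mA.
I_C = β·I_B = 200×0.00448 = 0.897 mA.
V_CE = V_CC − I_C·R_C − I_E·R_E = 10 − 0.897×3.3 − 0.901×1.5 = 5.69 V > V_CE(sat), so the active-region assumption holds.

active; I_C ≈ 0.9 mA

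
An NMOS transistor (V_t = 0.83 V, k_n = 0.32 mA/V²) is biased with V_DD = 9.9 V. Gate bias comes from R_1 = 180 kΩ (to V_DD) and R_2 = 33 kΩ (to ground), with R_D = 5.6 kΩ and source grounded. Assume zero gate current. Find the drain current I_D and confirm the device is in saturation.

I_D ≈ 0.079 mA

V_G = V_DD·R_2/(R_1+R_2) = 9.9×33/213 = 1.53 V. With the source grounded, V_GS = V_G = 1.53 V.
Assume saturation: I_D = (k_n/2)(V_GS − V_t)² = (0.32/2)×(1.53 − 0.83)² = 0.16×0.704² = 0.0793 mA.
V_DS = V_DD − I_D·R_D = 9.9 − 0.0793×5.6 = 9.46 V.
Saturation requires V_DS ≥ V_GS − V_t = 0.704 V; 9.46 ≥ 0.704 ✓.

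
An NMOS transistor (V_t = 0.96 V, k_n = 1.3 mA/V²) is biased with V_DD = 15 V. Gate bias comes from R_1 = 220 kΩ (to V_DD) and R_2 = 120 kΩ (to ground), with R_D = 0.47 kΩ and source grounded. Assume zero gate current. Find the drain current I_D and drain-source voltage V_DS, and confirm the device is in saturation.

I_D ≈ 12 mA, V_DS ≈ 9.3 V

V_G = V_DD·R_2/(R_1+R_2) = 15×120/340 = 5.29 V. With the source grounded, V_GS = V_G = 5.29 V.
Assume saturation: I_D = (k_n/2)(V_GS − V_t)² = (1.3/2)×(5.29 − 0.96)² = 0.65×4.33² = 12.2 mA.
V_DS = V_DD − I_D·R_D = 15 − 12.2×0.47 = 9.26 V.
Saturation requires V_DS ≥ V_GS − V_t = 4.33 V; 9.26 ≥ 4.33 ✓.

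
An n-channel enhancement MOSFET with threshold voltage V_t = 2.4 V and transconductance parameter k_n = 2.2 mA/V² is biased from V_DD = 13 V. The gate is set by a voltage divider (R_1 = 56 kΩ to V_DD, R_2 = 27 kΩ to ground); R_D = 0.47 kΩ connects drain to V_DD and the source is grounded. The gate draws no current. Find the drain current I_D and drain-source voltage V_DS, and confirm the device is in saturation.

I_D ≈ 3.7 mA, V_DS ≈ 11 V

V_G = V_DD·R_2/(R_1+R_2) = 13×27/83 = 4.23 V. With the source grounded, V_GS = V_G = 4.23 V.
Assume saturation: I_D = (k_n/2)(V_GS − V_t)² = (2.2/2)×(4.23 − 2.4)² = 1.1×1.83² = 3.68 mA.
V_DS = V_DD − I_D·R_D = 13 − 3.68×0.47 = 11.3 V.
Saturation requires V_DS ≥ V_GS − V_t = 1.83 V; 11.3 ≥ 1.83 ✓.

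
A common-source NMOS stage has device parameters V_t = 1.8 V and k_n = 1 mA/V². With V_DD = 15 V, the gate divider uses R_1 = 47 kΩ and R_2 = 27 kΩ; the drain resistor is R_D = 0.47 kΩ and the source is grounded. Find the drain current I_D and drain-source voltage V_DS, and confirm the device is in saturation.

I_D ≈ 6.7 mA, V_DS ≈ 12 V

V_G = V_DD·R_2/(R_1+R_2) = 15×27/74 = 5.47 V. With the source grounded, V_GS = V_G = 5.47 V.
Assume saturation: I_D = (k_n/2)(V_GS − V_t)² = (1/2)×(5.47 − 1.8)² = 0.5×3.67² = 6.75 mA.
V_DS = V_DD − I_D·R_D = 15 − 6.75×0.47 = 11.8 V.
Saturation requires V_DS ≥ V_GS − V_t = 3.67 V; 11.8 ≥ 3.67 ✓.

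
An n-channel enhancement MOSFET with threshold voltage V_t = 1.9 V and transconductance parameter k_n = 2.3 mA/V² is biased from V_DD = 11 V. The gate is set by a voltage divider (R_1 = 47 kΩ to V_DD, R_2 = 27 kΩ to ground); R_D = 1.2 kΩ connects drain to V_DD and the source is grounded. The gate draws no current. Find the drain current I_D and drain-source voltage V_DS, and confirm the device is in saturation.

V_G = V_DD·R_2/(R_1+R_2) = 11×27/74 = 4.01 V. With the source grounded, V_GS = V_G = 4.01 V.
Assume saturation: I_D = (k_n/2)(V_GS − V_t)² = (2.3/2)×(4.01 − 1.9)² = 1.15×2.11² = 5.14 mA.
V_DS = V_DD − I_D·R_D = 11 − 5.14×1.2 = 4.84 V.
Saturation requires V_DS ≥ V_GS − V_t = 2.11 V; 4.84 ≥ 2.11 ✓.

I_D ≈ 5.1 mA, V_DS ≈ 4.8 V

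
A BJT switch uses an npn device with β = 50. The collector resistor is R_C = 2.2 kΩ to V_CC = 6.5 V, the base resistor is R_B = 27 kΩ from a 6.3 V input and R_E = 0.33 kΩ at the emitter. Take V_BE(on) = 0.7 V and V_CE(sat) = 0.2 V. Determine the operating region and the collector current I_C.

Assume active: I_B = (6.3 − 0.7)/(27 + 51×0.33) = 0.128 mA, I_C = β·I_B = 6.39 mA.
Then V_CE = 6.5 − 6.39×2.2 − 6.52×0.33 = -9.7 V < 0.2 V — the active assumption fails.
Re-solve with V_CE = 0.2 V. KCL at the emitter: V_E/R_E = (V_BB−0.7−V_E)/R_B + (V_CC−0.2−V_E)/R_C, giving V_E = 0.872 V.
I_C = (V_CC − 0.2 − V_E)/R_C = (6.3 − 0.872)/2.2 = 2.47 mA.
Check: I_B = (5.6 − 0.872)/27 = 0.175 mA, and β·I_B = 8.76 mA > I_C, confirming saturation.

saturation; I_C ≈ 2.5 mA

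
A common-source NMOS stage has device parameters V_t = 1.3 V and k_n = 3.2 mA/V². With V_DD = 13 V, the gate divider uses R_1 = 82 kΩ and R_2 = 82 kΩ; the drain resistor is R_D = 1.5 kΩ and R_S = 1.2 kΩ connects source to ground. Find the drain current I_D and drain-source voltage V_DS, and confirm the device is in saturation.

V_G = V_DD·R_2/(R_1+R_2) = 13×82/164 = 6.5 V.
Assume saturation: I_D = (k_n/2)(V_GS − V_t)² with V_GS = V_G − I_D·R_S = 6.5 − 1.2·I_D.
Substituting gives 2.3·I_D² − 21·I_D + 43.3 = 0, with roots I_D = 3.16 or 5.94 mA.
The root I_D = 5.94 mA gives V_GS = -0.627 V ≤ V_t, so take I_D = 3.16 mA.
Then V_GS = 2.71 V and V_DS = V_DD − I_D(R_D+R_S) = 13 − 3.16×2.7 = 4.46 V.
Saturation requires V_DS ≥ V_GS − V_t = 1.41 V; 4.46 ≥ 1.41 ✓.

I_D ≈ 3.2 mA, V_DS ≈ 4.5 V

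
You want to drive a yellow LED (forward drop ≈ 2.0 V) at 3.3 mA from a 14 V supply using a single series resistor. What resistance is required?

R ≈ 3.6 kΩ

The resistor drops V_S − V_D = 14 − 2.0 = 12 V at 3.3 mA.
R = 12 V / 3.3 mA = 3.64 kΩ.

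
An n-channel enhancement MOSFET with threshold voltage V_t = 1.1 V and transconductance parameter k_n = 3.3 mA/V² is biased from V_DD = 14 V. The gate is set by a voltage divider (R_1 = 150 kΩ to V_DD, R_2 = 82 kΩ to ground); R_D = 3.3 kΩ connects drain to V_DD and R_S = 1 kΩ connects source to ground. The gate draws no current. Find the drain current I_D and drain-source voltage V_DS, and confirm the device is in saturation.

I_D ≈ 2.6 mA, V_DS ≈ 2.8 V

V_G = V_DD·R_2/(R_1+R_2) = 14×82/232 = 4.95 V.
Assume saturation: I_D = (k_n/2)(V_GS − V_t)² with V_GS = V_G − I_D·R_S = 4.95 − 1·I_D.
Substituting gives 1.65·I_D² − 13.7·I_D + 24.4 = 0, with roots I_D = 2.59 or 5.71 mA.
The root I_D = 5.71 mA gives V_GS = -0.76 V ≤ V_t, so take I_D = 2.59 mA.
Then V_GS = 2.35 V and V_DS = V_DD − I_D(R_D+R_S) = 14 − 2.59×4.3 = 2.84 V.
Saturation requires V_DS ≥ V_GS − V_t = 1.25 V; 2.84 ≥ 1.25 ✓.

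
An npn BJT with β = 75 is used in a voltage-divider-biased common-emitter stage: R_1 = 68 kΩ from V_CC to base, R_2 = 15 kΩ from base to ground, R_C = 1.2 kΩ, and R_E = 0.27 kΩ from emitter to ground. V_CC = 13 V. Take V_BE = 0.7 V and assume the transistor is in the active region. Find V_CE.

Thevenize the base divider: V_Th = V_CC·R_2/(R_1+R_2) = 13×15/83 = 2.35 V, R_Th = R_1‖R_2 = 12.3 kΩ.
Base-emitter loop: V_Th = I_B·R_Th + V_BE + (β+1)I_B·R_E, so I_B = (2.35 − 0.7) / (12.3 + 76×0.27) = 0.0503 mA.
I_C = β·I_B = 75×0.0503 = 3.77 mA, and I_E = (β+1)I_B = 3.82 mA.
V_CE = V_CC − I_C·R_C − I_E·R_E = 13 − 3.77×1.2 − 3.82×0.27 = 7.44 V.
V_CE = 7.44 V > 0.2 V confirms active-region operation.

V_CE ≈ 7.4 V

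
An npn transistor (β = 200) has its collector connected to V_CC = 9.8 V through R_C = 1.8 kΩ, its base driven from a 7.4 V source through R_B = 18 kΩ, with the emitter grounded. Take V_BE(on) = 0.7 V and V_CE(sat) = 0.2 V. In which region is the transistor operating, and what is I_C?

Assume active: I_B = (7.4 − 0.7)/18 = 0.372 mA, giving I_C = β·I_B = 74.4 mA.
But then V_CE = 9.8 − 74.4×1.8 = -124 V < V_CE(sat) = 0.2 V — impossible in the active region.
So the transistor is saturated. With V_CE = 0.2 V, I_C = (V_CC − 0.2)/R_C = 9.6/1.8 = 5.33 mA.
Check: β·I_B = 74.4 mA > I_C = 5.33 mA, confirming saturation.

saturation; I_C ≈ 5.3 mA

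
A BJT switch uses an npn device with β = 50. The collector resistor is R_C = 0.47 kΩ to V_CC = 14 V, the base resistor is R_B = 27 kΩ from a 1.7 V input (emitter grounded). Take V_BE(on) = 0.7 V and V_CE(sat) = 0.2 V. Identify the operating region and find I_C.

active; I_C ≈ 1.9 mA

Assume active. Base-emitter loop: I_B = (V_BB − V_BE)/R_B = (1.7 − 0.7)/27 = 0.037 mA.
I_C = β·I_B = 50×0.037 = 1.85 mA.
V_CE = V_CC − I_C·R_C = 14 − 1.85×0.47 = 13.1 V > V_CE(sat), so the active-region assumption holds.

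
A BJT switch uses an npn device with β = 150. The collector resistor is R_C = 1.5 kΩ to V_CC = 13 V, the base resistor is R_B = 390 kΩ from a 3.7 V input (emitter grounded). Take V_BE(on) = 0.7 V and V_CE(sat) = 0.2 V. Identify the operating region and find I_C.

active; I_C ≈ 1.2 mA

Assume active. Base-emitter loop: I_B = (V_BB − V_BE)/R_B = (3.7 − 0.7)/390 = 0.00769 mA.
I_C = β·I_B = 150×0.00769 = 1.15 mA.
V_CE = V_CC − I_C·R_C = 13 − 1.15×1.5 = 11.3 V > V_CE(sat), so the active-region assumption holds.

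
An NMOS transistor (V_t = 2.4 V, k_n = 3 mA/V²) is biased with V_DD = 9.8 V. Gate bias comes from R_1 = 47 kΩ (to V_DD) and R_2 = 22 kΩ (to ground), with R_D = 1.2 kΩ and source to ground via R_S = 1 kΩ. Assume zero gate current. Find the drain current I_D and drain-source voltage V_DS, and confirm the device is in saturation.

I_D ≈ 0.29 mA, V_DS ≈ 9.2 V

V_G = V_DD·R_2/(R_1+R_2) = 9.8×22/69 = 3.12 V.
Assume saturation: I_D = (k_n/2)(V_GS − V_t)² with V_GS = V_G − I_D·R_S = 3.12 − 1·I_D.
Substituting gives 1.5·I_D² − 3.17·I_D + 0.788 = 0, with roots I_D = 0.287 or 1.83 mA.
The root I_D = 1.83 mA gives V_GS = 1.3 V ≤ V_t, so take I_D = 0.287 mA.
Then V_GS = 2.84 V and V_DS = V_DD − I_D(R_D+R_S) = 9.8 − 0.287×2.2 = 9.17 V.
Saturation requires V_DS ≥ V_GS − V_t = 0.438 V; 9.17 ≥ 0.438 ✓.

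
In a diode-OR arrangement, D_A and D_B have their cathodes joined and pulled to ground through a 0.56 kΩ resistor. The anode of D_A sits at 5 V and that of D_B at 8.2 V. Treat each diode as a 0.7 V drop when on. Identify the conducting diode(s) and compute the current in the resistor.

Only D_B conducts; I_R ≈ 13 mA

Assume both conduct. Then node N would need to be at both 5−0.7 = 4.3 V and 8.2−0.7 = 7.5 V, which is impossible.
Assume only D_B conducts: V_N = 8.2 − 0.7 = 7.5 V, so I_R = 7.5/0.56 = 13.4 mA.
Check D_A: its anode-to-cathode voltage is 5 − 7.5 = -2.5 V < 0.7 V, so it is off. The assumption is consistent.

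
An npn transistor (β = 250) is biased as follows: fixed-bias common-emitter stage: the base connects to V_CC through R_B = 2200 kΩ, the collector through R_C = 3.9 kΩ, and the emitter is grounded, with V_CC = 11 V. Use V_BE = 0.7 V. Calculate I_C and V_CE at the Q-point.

Base loop: V_CC = I_B·R_B + V_BE, so I_B = (11 − 0.7)/2200 kΩ = 0.00468 mA.
In the active region I_C = β·I_B = 250 × 0.00468 = 1.17 mA.
Collector loop: V_CE = V_CC − I_C·R_C = 11 − 1.17×3.9 = 6.44 V.
Since V_CE = 6.44 V > V_CE(sat) ≈ 0.2 V, the transistor is in the active region as assumed.

I_C ≈ 1.2 mA, V_CE ≈ 6.4 V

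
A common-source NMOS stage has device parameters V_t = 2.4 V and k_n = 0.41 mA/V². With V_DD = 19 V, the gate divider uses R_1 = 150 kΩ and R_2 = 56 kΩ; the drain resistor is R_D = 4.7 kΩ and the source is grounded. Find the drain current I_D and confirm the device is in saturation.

V_G = V_DD·R_2/(R_1+R_2) = 19×56/206 = 5.17 V. With the source grounded, V_GS = V_G = 5.17 V.
Assume saturation: I_D = (k_n/2)(V_GS − V_t)² = (0.41/2)×(5.17 − 2.4)² = 0.205×2.77² = 1.57 mA.
V_DS = V_DD − I_D·R_D = 19 − 1.57×4.7 = 11.6 V.
Saturation requires V_DS ≥ V_GS − V_t = 2.77 V; 11.6 ≥ 2.77 ✓.

I_D ≈ 1.6 mA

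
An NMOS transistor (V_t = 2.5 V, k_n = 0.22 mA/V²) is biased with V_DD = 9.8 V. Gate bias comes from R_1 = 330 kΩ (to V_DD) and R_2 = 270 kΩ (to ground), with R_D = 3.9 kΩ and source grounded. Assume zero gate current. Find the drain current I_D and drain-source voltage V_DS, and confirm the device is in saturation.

I_D ≈ 0.4 mA, V_DS ≈ 8.2 V

V_G = V_DD·R_2/(R_1+R_2) = 9.8×270/600 = 4.41 V. With the source grounded, V_GS = V_G = 4.41 V.
Assume saturation: I_D = (k_n/2)(V_GS − V_t)² = (0.22/2)×(4.41 − 2.5)² = 0.11×1.91² = 0.401 mA.
V_DS = V_DD − I_D·R_D = 9.8 − 0.401×3.9 = 8.23 V.
Saturation requires V_DS ≥ V_GS − V_t = 1.91 V; 8.23 ≥ 1.91 ✓.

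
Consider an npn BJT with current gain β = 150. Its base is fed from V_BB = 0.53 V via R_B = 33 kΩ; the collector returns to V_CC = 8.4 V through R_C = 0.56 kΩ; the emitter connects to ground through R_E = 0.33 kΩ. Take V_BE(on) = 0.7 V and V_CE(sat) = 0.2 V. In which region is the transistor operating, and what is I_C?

V_BB = 0.53 V ≤ V_BE(on) = 0.7 V, so the base-emitter junction is not forward biased.
The transistor is in cutoff: I_B = I_C = 0.

cutoff; I_C ≈ 0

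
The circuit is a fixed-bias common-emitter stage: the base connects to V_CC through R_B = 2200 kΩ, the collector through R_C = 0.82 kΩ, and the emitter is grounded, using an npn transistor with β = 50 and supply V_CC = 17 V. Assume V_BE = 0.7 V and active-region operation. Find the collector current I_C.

I_C ≈ 0.37 mA

Base loop: V_CC = I_B·R_B + V_BE, so I_B = (17 − 0.7)/2200 kΩ = 0.00741 mA.
In the active region I_C = β·I_B = 50 × 0.00741 = 0.37 mA.
Collector loop: V_CE = V_CC − I_C·R_C = 17 − 0.37×0.82 = 16.7 V.
Since V_CE = 16.7 V > V_CE(sat) ≈ 0.2 V, the transistor is in the active region as assumed.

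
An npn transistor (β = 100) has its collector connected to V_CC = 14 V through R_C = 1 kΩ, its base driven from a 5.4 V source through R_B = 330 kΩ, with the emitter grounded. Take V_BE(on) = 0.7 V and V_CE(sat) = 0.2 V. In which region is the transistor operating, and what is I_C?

active; I_C ≈ 1.4 mA

Assume active. Base-emitter loop: I_B = (V_BB − V_BE)/R_B = (5.4 − 0.7)/330 = 0.0142 mA.
I_C = β·I_B = 100×0.0142 = 1.42 mA.
V_CE = V_CC − I_C·R_C = 14 − 1.42×1 = 12.6 V > V_CE(sat), so the active-region assumption holds.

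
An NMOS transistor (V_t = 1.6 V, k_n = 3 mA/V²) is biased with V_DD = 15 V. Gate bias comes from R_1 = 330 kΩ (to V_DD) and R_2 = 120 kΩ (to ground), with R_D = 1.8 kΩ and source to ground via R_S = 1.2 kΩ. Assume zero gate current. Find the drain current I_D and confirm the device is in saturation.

I_D ≈ 1.2 mA

V_G = V_DD·R_2/(R_1+R_2) = 15×120/450 = 4 V.
Assume saturation: I_D = (k_n/2)(V_GS − V_t)² with V_GS = V_G − I_D·R_S = 4 − 1.2·I_D.
Substituting gives 2.16·I_D² − 9.64·I_D + 8.64 = 0, with roots I_D = 1.24 or 3.22 mA.
The root I_D = 3.22 mA gives V_GS = 0.135 V ≤ V_t, so take I_D = 1.24 mA.
Then V_GS = 2.51 V and V_DS = V_DD − I_D(R_D+R_S) = 15 − 1.24×3 = 11.3 V.
Saturation requires V_DS ≥ V_GS − V_t = 0.91 V; 11.3 ≥ 0.91 ✓.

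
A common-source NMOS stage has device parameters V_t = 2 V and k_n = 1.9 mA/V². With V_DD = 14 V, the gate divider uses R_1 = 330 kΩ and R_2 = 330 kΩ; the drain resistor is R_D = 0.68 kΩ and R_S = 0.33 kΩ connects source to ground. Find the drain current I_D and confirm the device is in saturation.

I_D ≈ 7 mA

V_G = V_DD·R_2/(R_1+R_2) = 14×330/660 = 7 V.
Assume saturation: I_D = (k_n/2)(V_GS − V_t)² with V_GS = V_G − I_D·R_S = 7 − 0.33·I_D.
Substituting gives 0.103·I_D² − 4.13·I_D + 23.8 = 0, with roots I_D = 6.95 or 33 mA.
The root I_D = 33 mA gives V_GS = -3.9 V ≤ V_t, so take I_D = 6.95 mA.
Then V_GS = 4.71 V and V_DS = V_DD − I_D(R_D+R_S) = 14 − 6.95×1.01 = 6.98 V.
Saturation requires V_DS ≥ V_GS − V_t = 2.71 V; 6.98 ≥ 2.71 ✓.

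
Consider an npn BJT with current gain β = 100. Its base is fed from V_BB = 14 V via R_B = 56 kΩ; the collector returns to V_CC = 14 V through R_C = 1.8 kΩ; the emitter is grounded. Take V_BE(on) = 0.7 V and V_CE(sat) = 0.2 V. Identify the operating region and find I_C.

saturation; I_C ≈ 7.7 mA

Assume active: I_B = (14 − 0.7)/56 = 0.238 mA, giving I_C = β·I_B = 23.8 mA.
But then V_CE = 14 − 23.8×1.8 = -28.8 V < V_CE(sat) = 0.2 V — impossible in the active region.
So the transistor is saturated. With V_CE = 0.2 V, I_C = (V_CC − 0.2)/R_C = 13.8/1.8 = 7.67 mA.
Check: β·I_B = 23.8 mA > I_C = 7.67 mA, confirming saturation.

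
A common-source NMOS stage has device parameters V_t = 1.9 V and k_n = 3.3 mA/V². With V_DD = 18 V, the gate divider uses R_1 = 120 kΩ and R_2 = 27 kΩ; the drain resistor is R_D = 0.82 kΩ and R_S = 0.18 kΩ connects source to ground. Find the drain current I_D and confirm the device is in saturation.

I_D ≈ 1.9 mA

V_G = V_DD·R_2/(R_1+R_2) = 18×27/147 = 3.31 V.
Assume saturation: I_D = (k_n/2)(V_GS − V_t)² with V_GS = V_G − I_D·R_S = 3.31 − 0.18·I_D.
Substituting gives 0.0535·I_D² − 1.84·I_D + 3.26 = 0, with roots I_D = 1.88 or 32.4 mA.
The root I_D = 32.4 mA gives V_GS = -2.53 V ≤ V_t, so take I_D = 1.88 mA.
Then V_GS = 2.97 V and V_DS = V_DD − I_D(R_D+R_S) = 18 − 1.88×1 = 16.1 V.
Saturation requires V_DS ≥ V_GS − V_t = 1.07 V; 16.1 ≥ 1.07 ✓.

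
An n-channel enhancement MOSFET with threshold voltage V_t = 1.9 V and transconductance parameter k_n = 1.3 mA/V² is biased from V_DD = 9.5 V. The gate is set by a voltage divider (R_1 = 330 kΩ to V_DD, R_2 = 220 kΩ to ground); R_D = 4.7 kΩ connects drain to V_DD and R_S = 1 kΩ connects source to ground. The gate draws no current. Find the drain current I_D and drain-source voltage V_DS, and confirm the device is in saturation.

V_G = V_DD·R_2/(R_1+R_2) = 9.5×220/550 = 3.8 V.
Assume saturation: I_D = (k_n/2)(V_GS − V_t)² with V_GS = V_G − I_D·R_S = 3.8 − 1·I_D.
Substituting gives 0.65·I_D² − 3.47·I_D + 2.35 = 0, with roots I_D = 0.794 or 4.54 mA.
The root I_D = 4.54 mA gives V_GS = -0.744 V ≤ V_t, so take I_D = 0.794 mA.
Then V_GS = 3.01 V and V_DS = V_DD − I_D(R_D+R_S) = 9.5 − 0.794×5.7 = 4.97 V.
Saturation requires V_DS ≥ V_GS − V_t = 1.11 V; 4.97 ≥ 1.11 ✓.

I_D ≈ 0.79 mA, V_DS ≈ 5 V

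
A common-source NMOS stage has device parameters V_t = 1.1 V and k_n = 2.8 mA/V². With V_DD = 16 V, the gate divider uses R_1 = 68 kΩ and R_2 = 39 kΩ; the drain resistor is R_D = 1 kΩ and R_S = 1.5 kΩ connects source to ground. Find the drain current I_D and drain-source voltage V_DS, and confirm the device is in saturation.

I_D ≈ 2.3 mA, V_DS ≈ 10 V

V_G = V_DD·R_2/(R_1+R_2) = 16×39/107 = 5.83 V.
Assume saturation: I_D = (k_n/2)(V_GS − V_t)² with V_GS = V_G − I_D·R_S = 5.83 − 1.5·I_D.
Substituting gives 3.15·I_D² − 20.9·I_D + 31.3 = 0, with roots I_D = 2.3 or 4.33 mA.
The root I_D = 4.33 mA gives V_GS = -0.658 V ≤ V_t, so take I_D = 2.3 mA.
Then V_GS = 2.38 V and V_DS = V_DD − I_D(R_D+R_S) = 16 − 2.3×2.5 = 10.2 V.
Saturation requires V_DS ≥ V_GS − V_t = 1.28 V; 10.2 ≥ 1.28 ✓.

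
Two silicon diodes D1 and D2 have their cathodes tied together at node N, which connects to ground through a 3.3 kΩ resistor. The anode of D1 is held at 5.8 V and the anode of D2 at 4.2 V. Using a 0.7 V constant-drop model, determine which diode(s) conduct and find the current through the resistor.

Assume both conduct. Then node N would need to be at both 5.8−0.7 = 5.1 V and 4.2−0.7 = 3.5 V, which is impossible.
Assume only D1 conducts: V_N = 5.8 − 0.7 = 5.1 V, so I_R = 5.1/3.3 = 1.55 mA.
Check D2: its anode-to-cathode voltage is 4.2 − 5.1 = -0.9 V < 0.7 V, so it is off. The assumption is consistent.

Only D1 conducts; I_R ≈ 1.5 mA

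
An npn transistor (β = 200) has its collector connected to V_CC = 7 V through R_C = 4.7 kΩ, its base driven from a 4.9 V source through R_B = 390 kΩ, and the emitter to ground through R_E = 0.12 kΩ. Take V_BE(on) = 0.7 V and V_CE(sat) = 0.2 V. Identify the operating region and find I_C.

Assume active: I_B = (4.9 − 0.7)/(390 + 201×0.12) = 0.0101 mA, I_C = β·I_B = 2.03 mA.
Then V_CE = 7 − 2.03×4.7 − 2.04×0.12 = -2.78 V < 0.2 V — the active assumption fails.
Re-solve with V_CE = 0.2 V. KCL at the emitter: V_E/R_E = (V_BB−0.7−V_E)/R_B + (V_CC−0.2−V_E)/R_C, giving V_E = 0.171 V.
I_C = (V_CC − 0.2 − V_E)/R_C = (6.8 − 0.171)/4.7 = 1.41 mA.
Check: I_B = (4.2 − 0.171)/390 = 0.0103 mA, and β·I_B = 2.07 mA > I_C, confirming saturation.

saturation; I_C ≈ 1.4 mA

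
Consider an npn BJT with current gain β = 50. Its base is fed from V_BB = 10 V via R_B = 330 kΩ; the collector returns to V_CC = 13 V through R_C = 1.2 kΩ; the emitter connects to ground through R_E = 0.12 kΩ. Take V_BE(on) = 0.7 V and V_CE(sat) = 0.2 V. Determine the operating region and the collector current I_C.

Assume active. Base-emitter loop: I_B = (V_BB − V_BE)/(R_B + (β+1)R_E) = (10 − 0.7)/(330 + 51×0.12) = 0.0277 mA.
I_C = β·I_B = 50×0.0277 = 1.38 mA.
V_CE = V_CC − I_C·R_C − I_E·R_E = 13 − 1.38×1.2 − 1.41×0.12 = 11.2 V > V_CE(sat), so the active-region assumption holds.

active; I_C ≈ 1.4 mA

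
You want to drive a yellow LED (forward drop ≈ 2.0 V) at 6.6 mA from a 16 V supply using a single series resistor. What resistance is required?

The resistor drops V_S − V_D = 16 − 2.0 = 14 V at 6.6 mA.
R = 14 V / 6.6 mA = 2.12 kΩ.

R ≈ 2.1 kΩ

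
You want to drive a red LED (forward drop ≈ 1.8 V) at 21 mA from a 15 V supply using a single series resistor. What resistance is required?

The resistor drops V_S − V_D = 15 − 1.8 = 13.2 V at 21 mA.
R = 13.2 V / 21 mA = 0.629 kΩ.

R ≈ 0.63 kΩ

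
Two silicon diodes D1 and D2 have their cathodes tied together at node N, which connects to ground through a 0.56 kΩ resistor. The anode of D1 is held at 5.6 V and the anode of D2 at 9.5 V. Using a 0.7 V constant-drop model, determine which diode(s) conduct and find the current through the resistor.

Only D2 conducts; I_R ≈ 16 mA

Assume both conduct. Then node N would need to be at both 5.6−0.7 = 4.9 V and 9.5−0.7 = 8.8 V, which is impossible.
Assume only D2 conducts: V_N = 9.5 − 0.7 = 8.8 V, so I_R = 8.8/0.56 = 15.7 mA.
Check D1: its anode-to-cathode voltage is 5.6 − 8.8 = -3.2 V < 0.7 V, so it is off. The assumption is consistent.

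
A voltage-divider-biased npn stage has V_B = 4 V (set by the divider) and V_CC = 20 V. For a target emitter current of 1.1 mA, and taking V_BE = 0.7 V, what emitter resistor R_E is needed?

R_E ≈ 3 kΩ

V_E = V_B − V_BE = 4 − 0.7 = 3.3 V.
R_E = V_E / I_E = 3.3 / 1.1 = 3 kΩ.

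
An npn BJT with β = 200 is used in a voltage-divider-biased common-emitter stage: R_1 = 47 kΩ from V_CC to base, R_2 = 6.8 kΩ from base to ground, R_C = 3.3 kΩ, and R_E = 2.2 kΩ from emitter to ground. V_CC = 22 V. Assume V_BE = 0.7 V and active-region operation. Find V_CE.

V_CE ≈ 17 V

Thevenize the base divider: V_Th = V_CC·R_2/(R_1+R_2) = 22×6.8/53.8 = 2.78 V, R_Th = R_1‖R_2 = 5.94 kΩ.
Base-emitter loop: V_Th = I_B·R_Th + V_BE + (β+1)I_B·R_E, so I_B = (2.78 − 0.7) / (5.94 + 201×2.2) = 0.00464 mA.
I_C = β·I_B = 200×0.00464 = 0.929 mA, and I_E = (β+1)I_B = 0.933 mA.
V_CE = V_CC − I_C·R_C − I_E·R_E = 22 − 0.929×3.3 − 0.933×2.2 = 16.9 V.
V_CE = 16.9 V > 0.2 V confirms active-region operation.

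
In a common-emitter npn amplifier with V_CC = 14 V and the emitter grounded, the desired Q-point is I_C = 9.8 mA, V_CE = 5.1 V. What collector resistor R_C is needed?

Collector loop: V_CC = I_C·R_C + V_CE.
R_C = (V_CC − V_CE)/I_C = (14 − 5.1)/9.8 = 0.908 kΩ.

R_C ≈ 0.91 kΩ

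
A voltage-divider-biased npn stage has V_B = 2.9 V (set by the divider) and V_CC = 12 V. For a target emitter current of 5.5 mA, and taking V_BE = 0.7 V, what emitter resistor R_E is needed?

R_E ≈ 0.4 kΩ

V_E = V_B − V_BE = 2.9 − 0.7 = 2.2 V.
R_E = V_E / I_E = 2.2 / 5.5 = 0.4 kΩ.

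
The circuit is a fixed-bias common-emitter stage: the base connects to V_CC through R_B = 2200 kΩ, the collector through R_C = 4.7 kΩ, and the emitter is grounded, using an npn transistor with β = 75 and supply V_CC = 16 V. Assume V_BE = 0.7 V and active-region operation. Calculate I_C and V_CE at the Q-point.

Base loop: V_CC = I_B·R_B + V_BE, so I_B = (16 − 0.7)/2200 kΩ = 0.00695 mA.
In the active region I_C = β·I_B = 75 × 0.00695 = 0.522 mA.
Collector loop: V_CE = V_CC − I_C·R_C = 16 − 0.522×4.7 = 13.5 V.
Since V_CE = 13.5 V > V_CE(sat) ≈ 0.2 V, the transistor is in the active region as assumed.

I_C ≈ 0.52 mA, V_CE ≈ 14 V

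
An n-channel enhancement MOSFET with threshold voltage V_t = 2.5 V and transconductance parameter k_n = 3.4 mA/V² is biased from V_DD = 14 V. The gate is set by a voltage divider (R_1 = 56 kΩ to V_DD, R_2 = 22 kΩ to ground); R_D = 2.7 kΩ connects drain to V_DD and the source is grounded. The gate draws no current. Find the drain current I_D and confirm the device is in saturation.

I_D ≈ 3.6 mA

V_G = V_DD·R_2/(R_1+R_2) = 14×22/78 = 3.95 V. With the source grounded, V_GS = V_G = 3.95 V.
Assume saturation: I_D = (k_n/2)(V_GS − V_t)² = (3.4/2)×(3.95 − 2.5)² = 1.7×1.45² = 3.57 mA.
V_DS = V_DD − I_D·R_D = 14 − 3.57×2.7 = 4.37 V.
Saturation requires V_DS ≥ V_GS − V_t = 1.45 V; 4.37 ≥ 1.45 ✓.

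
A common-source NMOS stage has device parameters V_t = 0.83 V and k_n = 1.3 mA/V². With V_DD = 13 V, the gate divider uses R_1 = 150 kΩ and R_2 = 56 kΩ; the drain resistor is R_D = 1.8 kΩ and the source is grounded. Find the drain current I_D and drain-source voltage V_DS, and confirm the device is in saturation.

V_G = V_DD·R_2/(R_1+R_2) = 13×56/206 = 3.53 V. With the source grounded, V_GS = V_G = 3.53 V.
Assume saturation: I_D = (k_n/2)(V_GS − V_t)² = (1.3/2)×(3.53 − 0.83)² = 0.65×2.7² = 4.75 mA.
V_DS = V_DD − I_D·R_D = 13 − 4.75×1.8 = 4.45 V.
Saturation requires V_DS ≥ V_GS − V_t = 2.7 V; 4.45 ≥ 2.7 ✓.

I_D ≈ 4.8 mA, V_DS ≈ 4.4 V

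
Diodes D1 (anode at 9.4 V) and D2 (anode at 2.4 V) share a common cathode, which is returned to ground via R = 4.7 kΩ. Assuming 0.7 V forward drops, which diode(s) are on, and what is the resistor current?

Assume both conduct. Then node N would need to be at both 9.4−0.7 = 8.7 V and 2.4−0.7 = 1.7 V, which is impossible.
Assume only D1 conducts: V_N = 9.4 − 0.7 = 8.7 V, so I_R = 8.7/4.7 = 1.85 mA.
Check D2: its anode-to-cathode voltage is 2.4 − 8.7 = -6.3 V < 0.7 V, so it is off. The assumption is consistent.

Only D1 conducts; I_R ≈ 1.9 mA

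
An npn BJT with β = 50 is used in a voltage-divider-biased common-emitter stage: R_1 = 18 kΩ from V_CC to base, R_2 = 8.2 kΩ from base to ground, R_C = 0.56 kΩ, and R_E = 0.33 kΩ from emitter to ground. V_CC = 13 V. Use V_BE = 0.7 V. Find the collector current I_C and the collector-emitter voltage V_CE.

Thevenize the base divider: V_Th = V_CC·R_2/(R_1+R_2) = 13×8.2/26.2 = 4.07 V, R_Th = R_1‖R_2 = 5.63 kΩ.
Base-emitter loop: V_Th = I_B·R_Th + V_BE + (β+1)I_B·R_E, so I_B = (4.07 − 0.7) / (5.63 + 51×0.33) = 0.15 mA.
I_C = β·I_B = 50×0.15 = 7.5 mA, and I_E = (β+1)I_B = 7.65 mA.
V_CE = V_CC − I_C·R_C − I_E·R_E = 13 − 7.5×0.56 − 7.65×0.33 = 6.28 V.
V_CE = 6.28 V > 0.2 V confirms active-region operation.

I_C ≈ 7.5 mA, V_CE ≈ 6.3 V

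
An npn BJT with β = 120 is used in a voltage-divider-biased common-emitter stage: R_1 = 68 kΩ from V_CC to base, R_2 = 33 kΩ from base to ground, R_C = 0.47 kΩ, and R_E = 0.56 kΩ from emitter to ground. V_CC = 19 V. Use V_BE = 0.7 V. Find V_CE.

Thevenize the base divider: V_Th = V_CC·R_2/(R_1+R_2) = 19×33/101 = 6.21 V, R_Th = R_1‖R_2 = 22.2 kΩ.
Base-emitter loop: V_Th = I_B·R_Th + V_BE + (β+1)I_B·R_E, so I_B = (6.21 − 0.7) / (22.2 + 121×0.56) = 0.0612 mA.
I_C = β·I_B = 120×0.0612 = 7.35 mA, and I_E = (β+1)I_B = 7.41 mA.
V_CE = V_CC − I_C·R_C − I_E·R_E = 19 − 7.35×0.47 − 7.41×0.56 = 11.4 V.
V_CE = 11.4 V > 0.2 V confirms active-region operation.

V_CE ≈ 11 V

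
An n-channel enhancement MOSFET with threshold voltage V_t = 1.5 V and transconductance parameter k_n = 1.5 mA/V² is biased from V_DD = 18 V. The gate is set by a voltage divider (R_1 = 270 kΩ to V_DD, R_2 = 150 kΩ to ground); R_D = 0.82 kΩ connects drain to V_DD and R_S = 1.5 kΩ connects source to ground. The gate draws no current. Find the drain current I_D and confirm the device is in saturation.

I_D ≈ 2.2 mA

V_G = V_DD·R_2/(R_1+R_2) = 18×150/420 = 6.43 V.
Assume saturation: I_D = (k_n/2)(V_GS − V_t)² with V_GS = V_G − I_D·R_S = 6.43 − 1.5·I_D.
Substituting gives 1.69·I_D² − 12.1·I_D + 18.2 = 0, with roots I_D = 2.16 or 5.01 mA.
The root I_D = 5.01 mA gives V_GS = -1.08 V ≤ V_t, so take I_D = 2.16 mA.
Then V_GS = 3.2 V and V_DS = V_DD − I_D(R_D+R_S) = 18 − 2.16×2.32 = 13 V.
Saturation requires V_DS ≥ V_GS − V_t = 1.7 V; 13 ≥ 1.7 ✓.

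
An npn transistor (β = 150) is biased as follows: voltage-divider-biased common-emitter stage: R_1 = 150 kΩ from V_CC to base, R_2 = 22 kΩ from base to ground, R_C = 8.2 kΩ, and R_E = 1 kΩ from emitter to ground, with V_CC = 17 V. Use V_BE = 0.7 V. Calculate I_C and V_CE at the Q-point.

Thevenize the base divider: V_Th = V_CC·R_2/(R_1+R_2) = 17×22/172 = 2.17 V, R_Th = R_1‖R_2 = 19.2 kΩ.
Base-emitter loop: V_Th = I_B·R_Th + V_BE + (β+1)I_B·R_E, so I_B = (2.17 − 0.7) / (19.2 + 151×1) = 0.00866 mA.
I_C = β·I_B = 150×0.00866 = 1.3 mA, and I_E = (β+1)I_B = 1.31 mA.
V_CE = V_CC − I_C·R_C − I_E·R_E = 17 − 1.3×8.2 − 1.31×1 = 5.04 V.
V_CE = 5.04 V > 0.2 V confirms active-region operation.

I_C ≈ 1.3 mA, V_CE ≈ 5 V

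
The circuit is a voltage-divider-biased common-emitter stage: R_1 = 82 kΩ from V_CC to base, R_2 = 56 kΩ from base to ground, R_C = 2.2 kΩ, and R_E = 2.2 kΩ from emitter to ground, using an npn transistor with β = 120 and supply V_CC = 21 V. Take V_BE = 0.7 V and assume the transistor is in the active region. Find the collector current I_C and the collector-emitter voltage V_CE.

I_C ≈ 3.1 mA, V_CE ≈ 7.2 V

Thevenize the base divider: V_Th = V_CC·R_2/(R_1+R_2) = 21×56/138 = 8.52 V, R_Th = R_1‖R_2 = 33.3 kΩ.
Base-emitter loop: V_Th = I_B·R_Th + V_BE + (β+1)I_B·R_E, so I_B = (8.52 − 0.7) / (33.3 + 121×2.2) = 0.0261 mA.
I_C = β·I_B = 120×0.0261 = 3.13 mA, and I_E = (β+1)I_B = 3.16 mA.
V_CE = V_CC − I_C·R_C − I_E·R_E = 21 − 3.13×2.2 − 3.16×2.2 = 7.15 V.
V_CE = 7.15 V > 0.2 V confirms active-region operation.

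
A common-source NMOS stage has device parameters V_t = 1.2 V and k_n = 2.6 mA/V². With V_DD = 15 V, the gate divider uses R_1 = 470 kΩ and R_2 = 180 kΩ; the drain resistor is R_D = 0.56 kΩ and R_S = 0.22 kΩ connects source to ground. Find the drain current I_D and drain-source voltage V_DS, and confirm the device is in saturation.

I_D ≈ 4.7 mA, V_DS ≈ 11 V

V_G = V_DD·R_2/(R_1+R_2) = 15×180/650 = 4.15 V.
Assume saturation: I_D = (k_n/2)(V_GS − V_t)² with V_GS = V_G − I_D·R_S = 4.15 − 0.22·I_D.
Substituting gives 0.0629·I_D² − 2.69·I_D + 11.3 = 0, with roots I_D = 4.74 or 38 mA.
The root I_D = 38 mA gives V_GS = -4.21 V ≤ V_t, so take I_D = 4.74 mA.
Then V_GS = 3.11 V and V_DS = V_DD − I_D(R_D+R_S) = 15 − 4.74×0.78 = 11.3 V.
Saturation requires V_DS ≥ V_GS − V_t = 1.91 V; 11.3 ≥ 1.91 ✓.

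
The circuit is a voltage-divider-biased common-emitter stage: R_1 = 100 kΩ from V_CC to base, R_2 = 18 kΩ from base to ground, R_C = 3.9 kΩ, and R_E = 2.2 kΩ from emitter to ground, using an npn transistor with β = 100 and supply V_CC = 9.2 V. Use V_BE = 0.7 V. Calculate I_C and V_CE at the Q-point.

I_C ≈ 0.3 mA, V_CE ≈ 7.4 V

Thevenize the base divider: V_Th = V_CC·R_2/(R_1+R_2) = 9.2×18/118 = 1.4 V, R_Th = R_1‖R_2 = 15.3 kΩ.
Base-emitter loop: V_Th = I_B·R_Th + V_BE + (β+1)I_B·R_E, so I_B = (1.4 − 0.7) / (15.3 + 101×2.2) = 0.00296 mA.
I_C = β·I_B = 100×0.00296 = 0.296 mA, and I_E = (β+1)I_B = 0.299 mA.
V_CE = V_CC − I_C·R_C − I_E·R_E = 9.2 − 0.296×3.9 − 0.299×2.2 = 7.39 V.
V_CE = 7.39 V > 0.2 V confirms active-region operation.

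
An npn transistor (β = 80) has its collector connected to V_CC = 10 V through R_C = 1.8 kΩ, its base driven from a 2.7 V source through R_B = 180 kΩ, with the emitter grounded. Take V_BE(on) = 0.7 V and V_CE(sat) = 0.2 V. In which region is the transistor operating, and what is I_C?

Assume active. Base-emitter loop: I_B = (V_BB − V_BE)/R_B = (2.7 − 0.7)/180 = 0.0111 mA.
I_C = β·I_B = 80×0.0111 = 0.889 mA.
V_CE = V_CC − I_C·R_C = 10 − 0.889×1.8 = 8.4 V > V_CE(sat), so the active-region assumption holds.

active; I_C ≈ 0.89 mA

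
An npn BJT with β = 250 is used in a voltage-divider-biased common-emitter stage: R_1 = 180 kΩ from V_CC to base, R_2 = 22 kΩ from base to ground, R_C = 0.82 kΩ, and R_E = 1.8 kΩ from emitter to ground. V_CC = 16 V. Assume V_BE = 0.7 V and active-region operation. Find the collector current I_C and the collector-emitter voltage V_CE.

Thevenize the base divider: V_Th = V_CC·R_2/(R_1+R_2) = 16×22/202 = 1.74 V, R_Th = R_1‖R_2 = 19.6 kΩ.
Base-emitter loop: V_Th = I_B·R_Th + V_BE + (β+1)I_B·R_E, so I_B = (1.74 − 0.7) / (19.6 + 251×1.8) = 0.00221 mA.
I_C = β·I_B = 250×0.00221 = 0.553 mA, and I_E = (β+1)I_B = 0.555 mA.
V_CE = V_CC − I_C·R_C − I_E·R_E = 16 − 0.553×0.82 − 0.555×1.8 = 14.5 V.
V_CE = 14.5 V > 0.2 V confirms active-region operation.

I_C ≈ 0.55 mA, V_CE ≈ 15 V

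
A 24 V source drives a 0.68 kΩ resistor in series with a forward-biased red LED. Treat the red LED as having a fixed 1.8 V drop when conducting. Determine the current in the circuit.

KVL around the loop: 24 = V_D + I·R = 1.8 + I × 0.68 kΩ.
So I = (24 − 1.8) / 0.68 kΩ = 22.2 / 0.68 = 32.6 mA.

I ≈ 33 mA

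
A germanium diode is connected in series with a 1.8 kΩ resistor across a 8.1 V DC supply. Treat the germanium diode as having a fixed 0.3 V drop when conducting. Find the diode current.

I ≈ 4.3 mA

KVL around the loop: 8.1 = V_D + I·R = 0.3 + I × 1.8 kΩ.
So I = (8.1 − 0.3) / 1.8 kΩ = 7.8 / 1.8 = 4.33 mA.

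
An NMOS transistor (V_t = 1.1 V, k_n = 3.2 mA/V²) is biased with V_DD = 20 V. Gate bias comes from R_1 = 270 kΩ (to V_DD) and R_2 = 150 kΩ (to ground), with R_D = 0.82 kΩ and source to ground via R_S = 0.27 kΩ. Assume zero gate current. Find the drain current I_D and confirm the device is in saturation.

I_D ≈ 12 mA

V_G = V_DD·R_2/(R_1+R_2) = 20×150/420 = 7.14 V.
Assume saturation: I_D = (k_n/2)(V_GS − V_t)² with V_GS = V_G − I_D·R_S = 7.14 − 0.27·I_D.
Substituting gives 0.117·I_D² − 6.22·I_D + 58.4 = 0, with roots I_D = 12.2 or 41.2 mA.
The root I_D = 41.2 mA gives V_GS = -3.97 V ≤ V_t, so take I_D = 12.2 mA.
Then V_GS = 3.86 V and V_DS = V_DD − I_D(R_D+R_S) = 20 − 12.2×1.09 = 6.74 V.
Saturation requires V_DS ≥ V_GS − V_t = 2.76 V; 6.74 ≥ 2.76 ✓.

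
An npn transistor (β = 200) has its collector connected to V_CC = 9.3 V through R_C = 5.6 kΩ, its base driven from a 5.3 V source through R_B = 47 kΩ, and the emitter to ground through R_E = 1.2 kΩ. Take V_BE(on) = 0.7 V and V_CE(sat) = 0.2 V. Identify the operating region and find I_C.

saturation; I_C ≈ 1.3 mA

Assume active: I_B = (5.3 − 0.7)/(47 + 201×1.2) = 0.016 mA, I_C = β·I_B = 3.19 mA.
Then V_CE = 9.3 − 3.19×5.6 − 3.21×1.2 = -12.4 V < 0.2 V — the active assumption fails.
Re-solve with V_CE = 0.2 V. KCL at the emitter: V_E/R_E = (V_BB−0.7−V_E)/R_B + (V_CC−0.2−V_E)/R_C, giving V_E = 1.67 V.
I_C = (V_CC − 0.2 − V_E)/R_C = (9.1 − 1.67)/5.6 = 1.33 mA.
Check: I_B = (4.6 − 1.67)/47 = 0.0624 mA, and β·I_B = 12.5 mA > I_C, confirming saturation.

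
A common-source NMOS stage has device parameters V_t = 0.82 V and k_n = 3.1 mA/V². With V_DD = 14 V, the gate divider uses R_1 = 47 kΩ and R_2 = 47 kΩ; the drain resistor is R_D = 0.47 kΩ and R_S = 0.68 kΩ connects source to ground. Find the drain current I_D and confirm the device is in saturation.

I_D ≈ 6.2 mA

V_G = V_DD·R_2/(R_1+R_2) = 14×47/94 = 7 V.
Assume saturation: I_D = (k_n/2)(V_GS − V_t)² with V_GS = V_G − I_D·R_S = 7 − 0.68·I_D.
Substituting gives 0.717·I_D² − 14·I_D + 59.2 = 0, with roots I_D = 6.16 or 13.4 mA.
The root I_D = 13.4 mA gives V_GS = -2.12 V ≤ V_t, so take I_D = 6.16 mA.
Then V_GS = 2.81 V and V_DS = V_DD − I_D(R_D+R_S) = 14 − 6.16×1.15 = 6.92 V.
Saturation requires V_DS ≥ V_GS − V_t = 1.99 V; 6.92 ≥ 1.99 ✓.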